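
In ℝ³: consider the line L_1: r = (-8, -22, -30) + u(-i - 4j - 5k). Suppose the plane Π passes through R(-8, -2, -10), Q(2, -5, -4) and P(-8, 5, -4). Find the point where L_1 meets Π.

(-4, -6, -10)

RQ = (10, -3, 6), RP = (0, 7, 6); a normal to Π is RQ × RP = (-60, -60, 70).
Using R: Π has equation -60x - 60y + 70z = -100.
Substitute r = (-8, -22, -30) + t(-1, -4, -5) into the plane: -300 + (-50)t = -100, so t = -4.
Intersection: (-8, -22, -30) + (-4)·(-1, -4, -5) = (-4, -6, -10).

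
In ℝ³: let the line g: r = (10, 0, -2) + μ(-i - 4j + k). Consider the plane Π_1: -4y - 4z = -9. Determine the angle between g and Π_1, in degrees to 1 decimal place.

sin θ = |n·v| / (|n||v|) = |12| / (√32 · √18) = 0.50000.
θ ≈ 30.0°.

30.0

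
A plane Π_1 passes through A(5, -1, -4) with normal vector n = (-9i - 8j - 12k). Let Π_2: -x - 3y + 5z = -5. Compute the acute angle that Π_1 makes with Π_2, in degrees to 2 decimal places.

Π_1: n·r = n·A gives -9x - 8y - 12z = 11.
cos θ = |n₁·n₂| / (|n₁||n₂|) = |-27| / (√289 · √35).
θ = arccos(0.26846) ≈ 74.43°.

74.43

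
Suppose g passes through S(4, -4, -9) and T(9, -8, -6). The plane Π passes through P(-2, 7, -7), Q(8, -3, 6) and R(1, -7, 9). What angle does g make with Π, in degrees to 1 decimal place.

13.1

A direction vector for g is T − S = (5, -4, 3).
PQ = (10, -10, 13), PR = (3, -14, 16); a normal to Π is PQ × PR = (22, -121, -110).
Using P: Π has equation 22x - 121y - 110z = -121.
sin θ = |n·v| / (|n||v|) = |264| / (√27225 · √50) = 0.22627.
θ ≈ 13.1°.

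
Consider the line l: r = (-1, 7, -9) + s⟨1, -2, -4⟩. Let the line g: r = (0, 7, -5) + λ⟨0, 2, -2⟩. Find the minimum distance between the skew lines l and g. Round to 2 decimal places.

Common perpendicular direction n = (1, -2, -4) × (0, 2, -2) = (12, 2, 2).
With w = (0, 7, -5) − (-1, 7, -9) = (1, 0, 4), w · n = 20.
Distance = |w · n| / |n| = |20| / √152 ≈ 1.62.

1.62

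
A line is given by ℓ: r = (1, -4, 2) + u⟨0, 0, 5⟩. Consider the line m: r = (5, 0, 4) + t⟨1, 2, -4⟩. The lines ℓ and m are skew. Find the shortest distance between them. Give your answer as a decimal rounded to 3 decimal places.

1.789

Common perpendicular direction n = (0, 0, 5) × (1, 2, -4) = (-10, 5, 0).
With w = (5, 0, 4) − (1, -4, 2) = (4, 4, 2), w · n = -20.
Distance = |w · n| / |n| = |-20| / √125 ≈ 1.789.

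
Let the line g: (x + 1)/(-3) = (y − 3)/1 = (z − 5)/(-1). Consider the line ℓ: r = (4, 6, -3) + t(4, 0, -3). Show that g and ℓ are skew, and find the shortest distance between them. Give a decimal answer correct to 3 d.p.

g has direction (-3, 1, -1) through (-1, 3, 5).
Common perpendicular direction n = (-3, 1, -1) × (4, 0, -3) = (-3, -13, -4).
With w = (4, 6, -3) − (-1, 3, 5) = (5, 3, -8), w · n = -22.
Since n ≠ 0 the lines are not parallel, and w · n = -22 ≠ 0 so they do not intersect; hence they are skew.
Distance = |w · n| / |n| = |-22| / √194 ≈ 1.580.

1.580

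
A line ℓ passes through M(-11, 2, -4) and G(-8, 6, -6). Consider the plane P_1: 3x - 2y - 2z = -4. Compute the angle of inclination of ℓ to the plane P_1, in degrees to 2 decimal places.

13.01

A direction vector for ℓ is G − M = (3, 4, -2).
sin θ = |n·v| / (|n||v|) = |5| / (√17 · √29) = 0.22519.
θ ≈ 13.01°.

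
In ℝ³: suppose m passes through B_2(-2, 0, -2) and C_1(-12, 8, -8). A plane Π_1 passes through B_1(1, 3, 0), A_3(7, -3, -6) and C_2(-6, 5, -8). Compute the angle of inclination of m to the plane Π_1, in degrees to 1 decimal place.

10.9

A direction vector for m is C_1 − B_2 = (-10, 8, -6).
B_1A_3 = (6, -6, -6), B_1C_2 = (-7, 2, -8); a normal to Π_1 is B_1A_3 × B_1C_2 = (60, 90, -30).
Using B_1: Π_1 has equation 60x + 90y - 30z = 330.
sin θ = |n·v| / (|n||v|) = |300| / (√12600 · √200) = 0.18898.
θ ≈ 10.9°.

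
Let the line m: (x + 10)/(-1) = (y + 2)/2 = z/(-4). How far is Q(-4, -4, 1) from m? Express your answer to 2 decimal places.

5.63

m has direction (-1, 2, -4) through (-10, -2, 0).
Taking (-10, -2, 0) on m with direction v = (-1, 2, -4): w = Q − (-10, -2, 0) = (6, -2, 1), and w × v = (6, 23, 10).
Distance = |w × v| / |v| = √665 / √21 ≈ 5.63.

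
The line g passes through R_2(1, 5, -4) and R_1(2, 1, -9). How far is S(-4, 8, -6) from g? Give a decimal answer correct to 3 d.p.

6.069

A direction vector for g is R_1 − R_2 = (1, -4, -5).
Taking (1, 5, -4) on g with direction v = (1, -4, -5): w = S − (1, 5, -4) = (-5, 3, -2), and w × v = (-23, -27, 17).
Distance = |w × v| / |v| = √1547 / √42 ≈ 6.069.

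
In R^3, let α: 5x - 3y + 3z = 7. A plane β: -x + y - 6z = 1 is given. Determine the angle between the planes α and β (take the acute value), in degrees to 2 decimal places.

cos θ = |n₁·n₂| / (|n₁||n₂|) = |-26| / (√43 · √38).
θ = arccos(0.64320) ≈ 49.97°.

49.97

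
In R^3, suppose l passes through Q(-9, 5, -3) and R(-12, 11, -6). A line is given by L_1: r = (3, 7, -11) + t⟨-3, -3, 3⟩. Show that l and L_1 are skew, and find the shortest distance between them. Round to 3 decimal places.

2.138

A direction vector for l is R − Q = (-3, 6, -3).
Common perpendicular direction n = (-3, 6, -3) × (-3, -3, 3) = (9, 18, 27).
With w = (3, 7, -11) − (-9, 5, -3) = (12, 2, -8), w · n = -72.
Since n ≠ 0 the lines are not parallel, and w · n = -72 ≠ 0 so they do not intersect; hence they are skew.
Distance = |w · n| / |n| = |-72| / √1134 ≈ 2.138.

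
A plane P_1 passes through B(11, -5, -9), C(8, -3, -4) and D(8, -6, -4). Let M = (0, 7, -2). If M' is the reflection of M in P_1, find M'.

(10, 7, 4)

BC = (-3, 2, 5), BD = (-3, -1, 5); a normal to P_1 is BC × BD = (15, 0, 9).
Using B: P_1 has equation 15x + 9z = 84.
λ = (n·M − d)/|n|² = (-18 − 84)/306 = -1/3.
Reflection = M − 2λn = (0, 7, -2) − (-2/3)·(15, 0, 9) = (10, 7, 4).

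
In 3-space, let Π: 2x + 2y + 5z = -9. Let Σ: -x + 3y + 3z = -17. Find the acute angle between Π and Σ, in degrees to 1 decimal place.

cos θ = |n₁·n₂| / (|n₁||n₂|) = |19| / (√33 · √19).
θ = arccos(0.75879) ≈ 40.6°.

40.6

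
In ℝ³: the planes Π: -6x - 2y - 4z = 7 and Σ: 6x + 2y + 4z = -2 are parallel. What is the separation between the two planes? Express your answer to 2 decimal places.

Rescale Σ by 1/(-1): -6x - 2y - 4z = 2. Then distance = |7 − 2| / √56 ≈ 0.67.

0.67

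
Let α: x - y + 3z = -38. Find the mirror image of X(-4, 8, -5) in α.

(-6, 10, -11)

λ = (n·X − d)/|n|² = (-27 − (-38))/11 = 1.
Reflection = X − 2λn = (-4, 8, -5) − 2·(1, -1, 3) = (-6, 10, -11).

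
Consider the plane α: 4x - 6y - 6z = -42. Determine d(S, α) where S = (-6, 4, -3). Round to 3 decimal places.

n·S − d = (4)·(-6) + (-6)·(4) + (-6)·(-3) − (-42) = 12; |n| = √88.
Distance = |12| / √88 = 12/√88 ≈ 1.279.

1.279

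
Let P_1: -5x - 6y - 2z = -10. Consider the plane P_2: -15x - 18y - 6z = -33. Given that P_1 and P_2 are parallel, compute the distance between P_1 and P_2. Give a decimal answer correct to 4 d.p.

Rescale P_2 by 1/3: -5x - 6y - 2z = -11. Then distance = |-10 − (-11)| / √65 ≈ 0.1240.

0.1240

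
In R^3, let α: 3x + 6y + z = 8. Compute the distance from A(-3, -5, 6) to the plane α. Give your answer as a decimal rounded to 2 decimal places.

n·A − d = (3)·(-3) + (6)·(-5) + (1)·(6) − 8 = -41; |n| = √46.
Distance = |-41| / √46 = 41/√46 ≈ 6.05.

6.05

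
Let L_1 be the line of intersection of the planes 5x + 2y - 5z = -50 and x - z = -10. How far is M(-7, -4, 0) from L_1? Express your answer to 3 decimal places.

Direction of L_1: (5, 2, -5) × (1, 0, -1) = (-2, 0, -2).
A point on L_1: solving the two plane equations with x = -6 gives (-6, 0, 4).
Taking (-6, 0, 4) on L_1 with direction v = (-2, 0, -2): w = M − (-6, 0, 4) = (-1, -4, -4), and w × v = (8, 6, -8).
Distance = |w × v| / |v| = √164 / √8 ≈ 4.528.

4.528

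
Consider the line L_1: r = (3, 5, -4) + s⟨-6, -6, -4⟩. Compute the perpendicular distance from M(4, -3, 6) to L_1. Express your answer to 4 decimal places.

12.8435

Taking (3, 5, -4) on L_1 with direction v = (-6, -6, -4): w = M − (3, 5, -4) = (1, -8, 10), and w × v = (92, -56, -54).
Distance = |w × v| / |v| = √14516 / √88 ≈ 12.8435.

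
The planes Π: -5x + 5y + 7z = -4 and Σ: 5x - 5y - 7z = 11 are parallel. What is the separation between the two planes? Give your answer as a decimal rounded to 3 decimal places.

0.704

Rescale Σ by 1/(-1): -5x + 5y + 7z = -11. Then distance = |-4 − (-11)| / √99 ≈ 0.704.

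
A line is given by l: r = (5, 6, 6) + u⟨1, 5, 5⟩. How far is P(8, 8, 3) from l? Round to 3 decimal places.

4.682

Taking (5, 6, 6) on l with direction v = (1, 5, 5): w = P − (5, 6, 6) = (3, 2, -3), and w × v = (25, -18, 13).
Distance = |w × v| / |v| = √1118 / √51 ≈ 4.682.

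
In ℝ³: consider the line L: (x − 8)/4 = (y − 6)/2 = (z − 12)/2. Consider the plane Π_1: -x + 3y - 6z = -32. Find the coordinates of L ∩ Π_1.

(-4, 0, 6)

L has direction (4, 2, 2) through (8, 6, 12).
Substitute r = (8, 6, 12) + t(4, 2, 2) into the plane: -62 + (-10)t = -32, so t = -3.
Intersection: (8, 6, 12) + (-3)·(4, 2, 2) = (-4, 0, 6).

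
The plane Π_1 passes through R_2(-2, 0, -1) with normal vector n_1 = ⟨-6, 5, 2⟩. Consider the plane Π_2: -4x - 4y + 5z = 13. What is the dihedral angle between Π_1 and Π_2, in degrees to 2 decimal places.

76.70

Π_1: n_1·r = n_1·R_2 gives -6x + 5y + 2z = 10.
cos θ = |n₁·n₂| / (|n₁||n₂|) = |14| / (√65 · √57).
θ = arccos(0.23000) ≈ 76.70°.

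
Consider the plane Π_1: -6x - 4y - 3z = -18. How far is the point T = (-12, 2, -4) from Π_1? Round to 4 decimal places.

n·T − d = (-6)·(-12) + (-4)·(2) + (-3)·(-4) − (-18) = 94; |n| = √61.
Distance = |94| / √61 = 94/√61 ≈ 12.0355.

12.0355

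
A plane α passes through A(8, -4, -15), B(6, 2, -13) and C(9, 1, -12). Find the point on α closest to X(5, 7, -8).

AB = (-2, 6, 2), AC = (1, 5, 3); a normal to α is AB × AC = (8, 8, -16).
Using A: α has equation 8x + 8y - 16z = 272.
Foot = X − λn with λ = (n·X − d)/|n|² = (224 − 272)/384 = -1/8.
Foot = (5, 7, -8) − (-1/8)·(8, 8, -16) = (6, 8, -10).

(6, 8, -10)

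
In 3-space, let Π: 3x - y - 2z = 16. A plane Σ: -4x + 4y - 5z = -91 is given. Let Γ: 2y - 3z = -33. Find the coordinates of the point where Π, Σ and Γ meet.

Solving the 3×3 linear system 3x - y - 2z = 16, -4x + 4y - 5z = -91, 2y - 3z = -33 (e.g. by elimination or Cramer's rule, determinant = 22) gives (8, -6, 7).

(8, -6, 7)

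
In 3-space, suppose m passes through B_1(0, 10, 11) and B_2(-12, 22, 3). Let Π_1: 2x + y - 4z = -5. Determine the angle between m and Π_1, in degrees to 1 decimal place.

A direction vector for m is B_2 − B_1 = (-12, 12, -8).
sin θ = |n·v| / (|n||v|) = |20| / (√21 · √352) = 0.23262.
θ ≈ 13.5°.

13.5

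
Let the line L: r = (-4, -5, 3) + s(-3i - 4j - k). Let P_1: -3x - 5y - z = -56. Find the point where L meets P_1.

(5, 7, 6)

Substitute r = (-4, -5, 3) + t(-3, -4, -1) into the plane: 34 + 30t = -56, so t = -3.
Intersection: (-4, -5, 3) + (-3)·(-3, -4, -1) = (5, 7, 6).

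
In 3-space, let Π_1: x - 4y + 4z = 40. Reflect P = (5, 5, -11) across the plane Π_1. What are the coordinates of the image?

(11, -19, 13)

λ = (n·P − d)/|n|² = (-59 − 40)/33 = -3.
Reflection = P − 2λn = (5, 5, -11) − (-6)·(1, -4, 4) = (11, -19, 13).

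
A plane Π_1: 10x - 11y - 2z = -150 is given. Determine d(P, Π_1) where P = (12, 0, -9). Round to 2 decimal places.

n·P − d = (10)·(12) + (-11)·(0) + (-2)·(-9) − (-150) = 288; |n| = √225.
Distance = |288| / √225 = 288/√225 ≈ 19.20.

19.20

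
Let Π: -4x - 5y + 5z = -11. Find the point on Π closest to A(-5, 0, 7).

(-1, 5, 2)

Foot = A − λn with λ = (n·A − d)/|n|² = (55 − (-11))/66 = 1.
Foot = (-5, 0, 7) − 1·(-4, -5, 5) = (-1, 5, 2).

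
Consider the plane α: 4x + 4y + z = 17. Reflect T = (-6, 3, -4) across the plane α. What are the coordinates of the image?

(2, 11, -2)

λ = (n·T − d)/|n|² = (-16 − 17)/33 = -1.
Reflection = T − 2λn = (-6, 3, -4) − (-2)·(4, 4, 1) = (2, 11, -2).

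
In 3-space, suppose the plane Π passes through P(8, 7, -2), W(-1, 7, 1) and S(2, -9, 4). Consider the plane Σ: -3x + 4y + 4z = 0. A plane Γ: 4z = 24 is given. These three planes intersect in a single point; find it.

(-4, -9, 6)

PW = (-9, 0, 3), PS = (-6, -16, 6); a normal to Π is PW × PS = (48, 36, 144).
Using P: Π has equation 48x + 36y + 144z = 348.
Solving the 3×3 linear system 48x + 36y + 144z = 348, -3x + 4y + 4z = 0, 4z = 24 (e.g. by elimination or Cramer's rule, determinant = 1200) gives (-4, -9, 6).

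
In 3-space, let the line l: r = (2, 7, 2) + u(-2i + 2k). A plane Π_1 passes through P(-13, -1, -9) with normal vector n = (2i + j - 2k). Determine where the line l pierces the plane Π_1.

Π_1: n·r = n·P gives 2x + y - 2z = -9.
Substitute r = (2, 7, 2) + t(-2, 0, 2) into the plane: 7 + (-8)t = -9, so t = 2.
Intersection: (2, 7, 2) + 2·(-2, 0, 2) = (-2, 7, 6).

(-2, 7, 6)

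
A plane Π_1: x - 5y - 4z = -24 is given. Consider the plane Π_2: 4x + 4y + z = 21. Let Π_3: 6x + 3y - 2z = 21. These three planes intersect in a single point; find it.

Solving the 3×3 linear system x - 5y - 4z = -24, 4x + 4y + z = 21, 6x + 3y - 2z = 21 (e.g. by elimination or Cramer's rule, determinant = -33) gives (-1, 7, -3).

(-1, 7, -3)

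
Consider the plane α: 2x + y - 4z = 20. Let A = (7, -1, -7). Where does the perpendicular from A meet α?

(5, -2, -3)

Foot = A − λn with λ = (n·A − d)/|n|² = (41 − 20)/21 = 1.
Foot = (7, -1, -7) − 1·(2, 1, -4) = (5, -2, -3).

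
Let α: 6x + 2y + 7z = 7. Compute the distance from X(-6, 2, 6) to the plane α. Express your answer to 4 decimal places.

0.3180

n·X − d = (6)·(-6) + (2)·(2) + (7)·(6) − 7 = 3; |n| = √89.
Distance = |3| / √89 = 3/√89 ≈ 0.3180.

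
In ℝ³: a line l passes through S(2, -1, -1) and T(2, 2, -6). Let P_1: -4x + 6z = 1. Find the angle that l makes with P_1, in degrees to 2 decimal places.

45.52

A direction vector for l is T − S = (0, 3, -5).
sin θ = |n·v| / (|n||v|) = |-30| / (√52 · √34) = 0.71348.
θ ≈ 45.52°.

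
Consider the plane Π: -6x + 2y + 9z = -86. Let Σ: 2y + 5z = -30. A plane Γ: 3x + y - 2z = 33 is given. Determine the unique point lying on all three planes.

Solving the 3×3 linear system -6x + 2y + 9z = -86, 2y + 5z = -30, 3x + y - 2z = 33 (e.g. by elimination or Cramer's rule, determinant = 30) gives (4, 5, -8).

(4, 5, -8)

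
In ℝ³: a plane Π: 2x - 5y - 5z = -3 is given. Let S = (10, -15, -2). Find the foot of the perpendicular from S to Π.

Foot = S − λn with λ = (n·S − d)/|n|² = (105 − (-3))/54 = 2.
Foot = (10, -15, -2) − 2·(2, -5, -5) = (6, -5, 8).

(6, -5, 8)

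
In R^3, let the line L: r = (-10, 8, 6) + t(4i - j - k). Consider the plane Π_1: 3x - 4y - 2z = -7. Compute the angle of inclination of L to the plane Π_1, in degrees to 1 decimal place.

52.0

sin θ = |n·v| / (|n||v|) = |18| / (√29 · √18) = 0.78784.
θ ≈ 52.0°.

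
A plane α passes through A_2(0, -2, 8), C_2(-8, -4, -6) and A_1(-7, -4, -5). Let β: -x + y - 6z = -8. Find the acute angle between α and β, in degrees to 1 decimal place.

A_2C_2 = (-8, -2, -14), A_2A_1 = (-7, -2, -13); a normal to α is A_2C_2 × A_2A_1 = (-2, -6, 2).
Using A_2: α has equation -2x - 6y + 2z = 28.
cos θ = |n₁·n₂| / (|n₁||n₂|) = |-16| / (√44 · √38).
θ = arccos(0.39129) ≈ 67.0°.

67.0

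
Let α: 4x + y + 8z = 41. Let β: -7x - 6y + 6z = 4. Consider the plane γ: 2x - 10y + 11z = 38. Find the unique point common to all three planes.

Solving the 3×3 linear system 4x + y + 8z = 41, -7x - 6y + 6z = 4, 2x - 10y + 11z = 38 (e.g. by elimination or Cramer's rule, determinant = 721) gives (2, 1, 4).

(2, 1, 4)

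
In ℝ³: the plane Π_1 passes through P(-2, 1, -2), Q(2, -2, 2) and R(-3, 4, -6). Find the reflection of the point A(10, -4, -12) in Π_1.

(10, 12, 0)

PQ = (4, -3, 4), PR = (-1, 3, -4); a normal to Π_1 is PQ × PR = (0, 12, 9).
Using P: Π_1 has equation 12y + 9z = -6.
λ = (n·A − d)/|n|² = (-156 − (-6))/225 = -2/3.
Reflection = A − 2λn = (10, -4, -12) − (-4/3)·(0, 12, 9) = (10, 12, 0).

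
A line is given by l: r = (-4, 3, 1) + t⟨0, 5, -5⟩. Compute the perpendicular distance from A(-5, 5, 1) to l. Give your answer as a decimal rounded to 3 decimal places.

Taking (-4, 3, 1) on l with direction v = (0, 5, -5): w = A − (-4, 3, 1) = (-1, 2, 0), and w × v = (-10, -5, -5).
Distance = |w × v| / |v| = √150 / √50 ≈ 1.732.

1.732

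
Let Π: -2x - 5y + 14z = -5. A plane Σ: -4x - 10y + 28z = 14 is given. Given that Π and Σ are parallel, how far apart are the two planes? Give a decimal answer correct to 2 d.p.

Rescale Σ by 1/2: -2x - 5y + 14z = 7. Then distance = |-5 − 7| / √225 ≈ 0.80.

0.80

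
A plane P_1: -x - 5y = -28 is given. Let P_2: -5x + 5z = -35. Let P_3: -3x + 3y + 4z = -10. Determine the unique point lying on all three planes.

Solving the 3×3 linear system -x - 5y = -28, -5x + 5z = -35, -3x + 3y + 4z = -10 (e.g. by elimination or Cramer's rule, determinant = -10) gives (3, 5, -4).

(3, 5, -4)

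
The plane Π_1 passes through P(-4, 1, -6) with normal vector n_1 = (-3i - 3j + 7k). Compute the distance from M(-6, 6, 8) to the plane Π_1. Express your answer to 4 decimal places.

10.8731

Π_1: n_1·r = n_1·P gives -3x - 3y + 7z = -33.
n·M − d = (-3)·(-6) + (-3)·(6) + (7)·(8) − (-33) = 89; |n| = √67.
Distance = |89| / √67 = 89/√67 ≈ 10.8731.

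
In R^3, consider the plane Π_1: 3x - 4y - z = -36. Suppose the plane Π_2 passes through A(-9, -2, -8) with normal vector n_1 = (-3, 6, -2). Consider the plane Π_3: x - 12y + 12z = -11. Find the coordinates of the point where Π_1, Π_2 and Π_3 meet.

Π_2: n_1·r = n_1·A gives -3x + 6y - 2z = 31.
Solving the 3×3 linear system 3x - 4y - z = -36, -3x + 6y - 2z = 31, x - 12y + 12z = -11 (e.g. by elimination or Cramer's rule, determinant = -22) gives (1, 8, 7).

(1, 8, 7)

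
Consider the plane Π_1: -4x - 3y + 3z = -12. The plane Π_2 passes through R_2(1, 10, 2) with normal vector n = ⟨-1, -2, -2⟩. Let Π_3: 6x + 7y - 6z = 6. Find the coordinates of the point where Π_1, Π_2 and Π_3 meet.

Π_2: n·r = n·R_2 gives -x - 2y - 2z = -25.
Solving the 3×3 linear system -4x - 3y + 3z = -12, -x - 2y - 2z = -25, 6x + 7y - 6z = 6 (e.g. by elimination or Cramer's rule, determinant = -35) gives (9, 0, 8).

(9, 0, 8)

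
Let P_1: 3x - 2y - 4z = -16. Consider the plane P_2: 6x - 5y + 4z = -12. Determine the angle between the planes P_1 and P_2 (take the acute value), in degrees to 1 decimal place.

cos θ = |n₁·n₂| / (|n₁||n₂|) = |12| / (√29 · √77).
θ = arccos(0.25394) ≈ 75.3°.

75.3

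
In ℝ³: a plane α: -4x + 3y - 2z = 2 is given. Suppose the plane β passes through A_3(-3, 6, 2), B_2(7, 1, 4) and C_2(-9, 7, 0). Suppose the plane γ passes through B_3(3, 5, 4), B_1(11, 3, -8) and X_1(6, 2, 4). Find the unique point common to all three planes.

A_3B_2 = (10, -5, 2), A_3C_2 = (-6, 1, -2); a normal to β is A_3B_2 × A_3C_2 = (8, 8, -20).
Using A_3: β has equation 8x + 8y - 20z = -16.
B_3B_1 = (8, -2, -12), B_3X_1 = (3, -3, 0); a normal to γ is B_3B_1 × B_3X_1 = (-36, -36, -18).
Using B_3: γ has equation -36x - 36y - 18z = -360.
Solving the 3×3 linear system -4x + 3y - 2z = 2, 8x + 8y - 20z = -16, -36x - 36y - 18z = -360 (e.g. by elimination or Cramer's rule, determinant = 6048) gives (2, 6, 4).

(2, 6, 4)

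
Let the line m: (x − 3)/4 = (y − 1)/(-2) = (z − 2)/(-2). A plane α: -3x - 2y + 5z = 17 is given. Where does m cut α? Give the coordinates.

m has direction (4, -2, -2) through (3, 1, 2).
Substitute r = (3, 1, 2) + t(4, -2, -2) into the plane: -1 + (-18)t = 17, so t = -1.
Intersection: (3, 1, 2) + (-1)·(4, -2, -2) = (-1, 3, 4).

(-1, 3, 4)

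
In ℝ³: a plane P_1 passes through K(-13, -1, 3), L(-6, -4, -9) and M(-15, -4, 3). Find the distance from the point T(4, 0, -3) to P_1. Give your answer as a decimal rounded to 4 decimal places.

KL = (7, -3, -12), KM = (-2, -3, 0); a normal to P_1 is KL × KM = (-36, 24, -27).
Using K: P_1 has equation -36x + 24y - 27z = 363.
n·T − d = (-36)·(4) + (24)·(0) + (-27)·(-3) − 363 = -426; |n| = √2601.
Distance = |-426| / √2601 = 426/√2601 ≈ 8.3529.

8.3529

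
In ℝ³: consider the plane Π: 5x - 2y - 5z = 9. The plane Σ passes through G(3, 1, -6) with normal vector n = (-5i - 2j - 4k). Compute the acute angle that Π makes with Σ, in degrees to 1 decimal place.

Σ: n·r = n·G gives -5x - 2y - 4z = 7.
cos θ = |n₁·n₂| / (|n₁||n₂|) = |-1| / (√54 · √45).
θ = arccos(0.02029) ≈ 88.8°.

88.8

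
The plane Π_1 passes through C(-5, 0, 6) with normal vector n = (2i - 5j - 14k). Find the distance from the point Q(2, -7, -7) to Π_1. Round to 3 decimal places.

Π_1: n·r = n·C gives 2x - 5y - 14z = -94.
n·Q − d = (2)·(2) + (-5)·(-7) + (-14)·(-7) − (-94) = 231; |n| = √225.
Distance = |231| / √225 = 231/√225 ≈ 15.400.

15.400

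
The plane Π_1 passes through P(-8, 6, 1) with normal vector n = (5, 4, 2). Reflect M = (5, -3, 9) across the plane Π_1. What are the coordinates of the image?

(-5, -11, 5)

Π_1: n·r = n·P gives 5x + 4y + 2z = -14.
λ = (n·M − d)/|n|² = (31 − (-14))/45 = 1.
Reflection = M − 2λn = (5, -3, 9) − 2·(5, 4, 2) = (-5, -11, 5).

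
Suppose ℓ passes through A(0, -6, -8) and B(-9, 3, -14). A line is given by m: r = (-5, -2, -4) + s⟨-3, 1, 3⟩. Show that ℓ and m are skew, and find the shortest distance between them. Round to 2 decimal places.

A direction vector for ℓ is B − A = (-9, 9, -6).
Common perpendicular direction n = (-9, 9, -6) × (-3, 1, 3) = (33, 45, 18).
With w = (-5, -2, -4) − (0, -6, -8) = (-5, 4, 4), w · n = 87.
Since n ≠ 0 the lines are not parallel, and w · n = 87 ≠ 0 so they do not intersect; hence they are skew.
Distance = |w · n| / |n| = |87| / √3438 ≈ 1.48.

1.48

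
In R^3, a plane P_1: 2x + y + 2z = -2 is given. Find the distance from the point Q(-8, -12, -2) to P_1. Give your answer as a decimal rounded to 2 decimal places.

n·Q − d = (2)·(-8) + (1)·(-12) + (2)·(-2) − (-2) = -30; |n| = √9.
Distance = |-30| / √9 = 30/√9 ≈ 10.00.

10.00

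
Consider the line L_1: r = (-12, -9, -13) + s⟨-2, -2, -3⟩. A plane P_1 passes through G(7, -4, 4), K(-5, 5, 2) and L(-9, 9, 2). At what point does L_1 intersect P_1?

GK = (-12, 9, -2), GL = (-16, 13, -2); a normal to P_1 is GK × GL = (8, 8, -12).
Using G: P_1 has equation 8x + 8y - 12z = -24.
Substitute r = (-12, -9, -13) + t(-2, -2, -3) into the plane: -12 + 4t = -24, so t = -3.
Intersection: (-12, -9, -13) + (-3)·(-2, -2, -3) = (-6, -3, -4).

(-6, -3, -4)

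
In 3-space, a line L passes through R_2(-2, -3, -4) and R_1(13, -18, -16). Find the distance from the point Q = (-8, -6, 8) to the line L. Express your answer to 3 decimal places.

11.352

A direction vector for L is R_1 − R_2 = (15, -15, -12).
Taking (-2, -3, -4) on L with direction v = (15, -15, -12): w = Q − (-2, -3, -4) = (-6, -3, 12), and w × v = (216, 108, 135).
Distance = |w × v| / |v| = √76545 / √594 ≈ 11.352.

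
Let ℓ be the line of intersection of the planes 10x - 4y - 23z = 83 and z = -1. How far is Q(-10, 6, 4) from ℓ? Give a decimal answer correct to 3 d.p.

Direction of ℓ: (10, -4, -23) × (0, 0, 1) = (-4, -10, 0).
A point on ℓ: solving the two plane equations with x = 4 gives (4, -5, -1).
Taking (4, -5, -1) on ℓ with direction v = (-4, -10, 0): w = Q − (4, -5, -1) = (-14, 11, 5), and w × v = (50, -20, 184).
Distance = |w × v| / |v| = √36756 / √116 ≈ 17.801.

17.801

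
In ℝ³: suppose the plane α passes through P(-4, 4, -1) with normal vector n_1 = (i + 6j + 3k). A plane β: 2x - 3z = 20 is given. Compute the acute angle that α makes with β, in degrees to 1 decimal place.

73.4

α: n_1·r = n_1·P gives x + 6y + 3z = 17.
cos θ = |n₁·n₂| / (|n₁||n₂|) = |-7| / (√46 · √13).
θ = arccos(0.28625) ≈ 73.4°.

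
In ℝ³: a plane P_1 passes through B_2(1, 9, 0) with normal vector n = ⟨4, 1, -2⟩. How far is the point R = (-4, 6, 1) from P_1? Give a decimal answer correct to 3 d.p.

P_1: n·r = n·B_2 gives 4x + y - 2z = 13.
n·R − d = (4)·(-4) + (1)·(6) + (-2)·(1) − 13 = -25; |n| = √21.
Distance = |-25| / √21 = 25/√21 ≈ 5.455.

5.455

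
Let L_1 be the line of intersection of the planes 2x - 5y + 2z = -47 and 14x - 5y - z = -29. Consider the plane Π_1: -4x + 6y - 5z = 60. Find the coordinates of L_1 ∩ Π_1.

(1, 9, -2)

Direction of L_1: (2, -5, 2) × (14, -5, -1) = (15, 30, 60).
A point on L_1: solving the two plane equations with x = 4 gives (4, 15, 10).
Substitute r = (4, 15, 10) + t(15, 30, 60) into the plane: 24 + (-180)t = 60, so t = -1/5.
Intersection: (4, 15, 10) + (-1/5)·(15, 30, 60) = (1, 9, -2).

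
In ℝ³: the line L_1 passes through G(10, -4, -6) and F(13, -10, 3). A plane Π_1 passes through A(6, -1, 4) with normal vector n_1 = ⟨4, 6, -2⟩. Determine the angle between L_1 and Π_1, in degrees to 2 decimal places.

30.00

A direction vector for L_1 is F − G = (3, -6, 9).
Π_1: n_1·r = n_1·A gives 4x + 6y - 2z = 10.
sin θ = |n·v| / (|n||v|) = |-42| / (√56 · √126) = 0.50000.
θ ≈ 30.00°.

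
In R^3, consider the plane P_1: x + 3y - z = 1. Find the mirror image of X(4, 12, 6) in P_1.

λ = (n·X − d)/|n|² = (34 − 1)/11 = 3.
Reflection = X − 2λn = (4, 12, 6) − 6·(1, 3, -1) = (-2, -6, 12).

(-2, -6, 12)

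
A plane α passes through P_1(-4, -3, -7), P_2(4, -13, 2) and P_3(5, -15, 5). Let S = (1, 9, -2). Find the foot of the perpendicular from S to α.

(-7, -1, -6)

P_1P_2 = (8, -10, 9), P_1P_3 = (9, -12, 12); a normal to α is P_1P_2 × P_1P_3 = (-12, -15, -6).
Using P_1: α has equation -12x - 15y - 6z = 135.
Foot = S − λn with λ = (n·S − d)/|n|² = (-135 − 135)/405 = -2/3.
Foot = (1, 9, -2) − (-2/3)·(-12, -15, -6) = (-7, -1, -6).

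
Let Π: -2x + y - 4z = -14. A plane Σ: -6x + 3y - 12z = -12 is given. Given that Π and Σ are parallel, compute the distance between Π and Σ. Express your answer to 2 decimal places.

Rescale Σ by 1/3: -2x + y - 4z = -4. Then distance = |-14 − (-4)| / √21 ≈ 2.18.

2.18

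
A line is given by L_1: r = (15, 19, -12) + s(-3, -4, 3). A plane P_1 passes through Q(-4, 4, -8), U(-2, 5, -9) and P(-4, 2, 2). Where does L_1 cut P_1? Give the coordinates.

QU = (2, 1, -1), QP = (0, -2, 10); a normal to P_1 is QU × QP = (8, -20, -4).
Using Q: P_1 has equation 8x - 20y - 4z = -80.
Substitute r = (15, 19, -12) + t(-3, -4, 3) into the plane: -212 + 44t = -80, so t = 3.
Intersection: (15, 19, -12) + 3·(-3, -4, 3) = (6, 7, -3).

(6, 7, -3)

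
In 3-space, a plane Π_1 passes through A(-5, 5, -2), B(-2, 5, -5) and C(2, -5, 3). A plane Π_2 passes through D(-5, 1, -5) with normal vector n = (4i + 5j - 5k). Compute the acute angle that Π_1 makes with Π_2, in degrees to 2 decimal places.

AB = (3, 0, -3), AC = (7, -10, 5); a normal to Π_1 is AB × AC = (-30, -36, -30).
Using A: Π_1 has equation -30x - 36y - 30z = 30.
Π_2: n·r = n·D gives 4x + 5y - 5z = 10.
cos θ = |n₁·n₂| / (|n₁||n₂|) = |-150| / (√3096 · √66).
θ = arccos(0.33183) ≈ 70.62°.

70.62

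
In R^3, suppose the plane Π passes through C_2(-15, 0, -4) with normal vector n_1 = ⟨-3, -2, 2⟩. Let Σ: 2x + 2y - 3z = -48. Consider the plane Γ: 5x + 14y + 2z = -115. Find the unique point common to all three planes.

(1, -10, 10)

Π: n_1·r = n_1·C_2 gives -3x - 2y + 2z = 37.
Solving the 3×3 linear system -3x - 2y + 2z = 37, 2x + 2y - 3z = -48, 5x + 14y + 2z = -115 (e.g. by elimination or Cramer's rule, determinant = -64) gives (1, -10, 10).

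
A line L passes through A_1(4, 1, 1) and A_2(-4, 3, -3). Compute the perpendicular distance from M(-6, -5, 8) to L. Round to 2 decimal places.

A direction vector for L is A_2 − A_1 = (-8, 2, -4).
Taking (4, 1, 1) on L with direction v = (-8, 2, -4): w = M − (4, 1, 1) = (-10, -6, 7), and w × v = (10, -96, -68).
Distance = |w × v| / |v| = √13940 / √84 ≈ 12.88.

12.88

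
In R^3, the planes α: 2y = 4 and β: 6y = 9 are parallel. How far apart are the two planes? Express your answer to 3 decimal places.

Rescale β by 1/3: 2y = 3. Then distance = |4 − 3| / √4 ≈ 0.500.

0.500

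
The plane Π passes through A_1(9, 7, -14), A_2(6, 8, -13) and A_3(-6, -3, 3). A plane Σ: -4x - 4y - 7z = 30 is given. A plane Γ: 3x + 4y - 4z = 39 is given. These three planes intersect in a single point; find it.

A_1A_2 = (-3, 1, 1), A_1A_3 = (-15, -10, 17); a normal to Π is A_1A_2 × A_1A_3 = (27, 36, 45).
Using A_1: Π has equation 27x + 36y + 45z = -135.
Solving the 3×3 linear system 27x + 36y + 45z = -135, -4x - 4y - 7z = 30, 3x + 4y - 4z = 39 (e.g. by elimination or Cramer's rule, determinant = -324) gives (-3, 6, -6).

(-3, 6, -6)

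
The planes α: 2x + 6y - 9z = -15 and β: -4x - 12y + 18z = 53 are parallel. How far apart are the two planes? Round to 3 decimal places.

Rescale β by 1/(-2): 2x + 6y - 9z = -53/2. Then distance = |-15 − (-53/2)| / √121 ≈ 1.045.

1.045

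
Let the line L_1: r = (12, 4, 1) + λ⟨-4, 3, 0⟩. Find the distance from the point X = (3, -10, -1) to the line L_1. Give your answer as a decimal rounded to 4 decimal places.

Taking (12, 4, 1) on L_1 with direction v = (-4, 3, 0): w = X − (12, 4, 1) = (-9, -14, -2), and w × v = (6, 8, -83).
Distance = |w × v| / |v| = √6989 / √25 ≈ 16.7200.

16.7200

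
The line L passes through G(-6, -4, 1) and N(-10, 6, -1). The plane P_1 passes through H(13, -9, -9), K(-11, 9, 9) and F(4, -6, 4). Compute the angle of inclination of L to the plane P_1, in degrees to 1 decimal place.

A direction vector for L is N − G = (-4, 10, -2).
HK = (-24, 18, 18), HF = (-9, 3, 13); a normal to P_1 is HK × HF = (180, 150, 90).
Using H: P_1 has equation 180x + 150y + 90z = 180.
sin θ = |n·v| / (|n||v|) = |600| / (√63000 · √120) = 0.21822.
θ ≈ 12.6°.

12.6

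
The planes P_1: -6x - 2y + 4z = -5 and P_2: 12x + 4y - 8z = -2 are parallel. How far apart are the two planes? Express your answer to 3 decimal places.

0.802

Rescale P_2 by 1/(-2): -6x - 2y + 4z = 1. Then distance = |-5 − 1| / √56 ≈ 0.802.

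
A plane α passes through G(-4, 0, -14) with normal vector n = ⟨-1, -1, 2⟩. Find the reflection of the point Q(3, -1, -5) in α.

(7, 3, -13)

α: n·r = n·G gives -x - y + 2z = -24.
λ = (n·Q − d)/|n|² = (-12 − (-24))/6 = 2.
Reflection = Q − 2λn = (3, -1, -5) − 4·(-1, -1, 2) = (7, 3, -13).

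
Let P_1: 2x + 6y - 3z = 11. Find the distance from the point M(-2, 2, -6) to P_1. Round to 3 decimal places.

n·M − d = (2)·(-2) + (6)·(2) + (-3)·(-6) − 11 = 15; |n| = √49.
Distance = |15| / √49 = 15/√49 ≈ 2.143.

2.143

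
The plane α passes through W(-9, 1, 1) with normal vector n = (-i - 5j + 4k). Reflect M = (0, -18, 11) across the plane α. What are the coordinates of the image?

(6, 12, -13)

α: n·r = n·W gives -x - 5y + 4z = 8.
λ = (n·M − d)/|n|² = (134 − 8)/42 = 3.
Reflection = M − 2λn = (0, -18, 11) − 6·(-1, -5, 4) = (6, 12, -13).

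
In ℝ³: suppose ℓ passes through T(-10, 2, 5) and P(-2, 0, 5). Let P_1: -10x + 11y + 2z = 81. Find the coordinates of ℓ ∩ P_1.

A direction vector for ℓ is P − T = (8, -2, 0).
Substitute r = (-10, 2, 5) + t(8, -2, 0) into the plane: 132 + (-102)t = 81, so t = 1/2.
Intersection: (-10, 2, 5) + (1/2)·(8, -2, 0) = (-6, 1, 5).

(-6, 1, 5)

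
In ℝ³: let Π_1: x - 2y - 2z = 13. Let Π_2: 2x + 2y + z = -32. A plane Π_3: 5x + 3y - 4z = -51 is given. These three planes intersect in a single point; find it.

(-7, -8, -2)

Solving the 3×3 linear system x - 2y - 2z = 13, 2x + 2y + z = -32, 5x + 3y - 4z = -51 (e.g. by elimination or Cramer's rule, determinant = -29) gives (-7, -8, -2).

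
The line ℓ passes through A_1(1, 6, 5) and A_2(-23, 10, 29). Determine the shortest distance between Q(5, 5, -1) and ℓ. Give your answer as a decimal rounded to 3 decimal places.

1.424

A direction vector for ℓ is A_2 − A_1 = (-24, 4, 24).
Taking (1, 6, 5) on ℓ with direction v = (-24, 4, 24): w = Q − (1, 6, 5) = (4, -1, -6), and w × v = (0, 48, -8).
Distance = |w × v| / |v| = √2368 / √1168 ≈ 1.424.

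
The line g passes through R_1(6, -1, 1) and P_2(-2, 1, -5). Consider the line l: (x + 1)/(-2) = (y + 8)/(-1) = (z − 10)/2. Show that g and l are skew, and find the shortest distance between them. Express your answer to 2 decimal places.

2.42

A direction vector for g is P_2 − R_1 = (-8, 2, -6).
l has direction (-2, -1, 2) through (-1, -8, 10).
Common perpendicular direction n = (-8, 2, -6) × (-2, -1, 2) = (-2, 28, 12).
With w = (-1, -8, 10) − (6, -1, 1) = (-7, -7, 9), w · n = -74.
Since n ≠ 0 the lines are not parallel, and w · n = -74 ≠ 0 so they do not intersect; hence they are skew.
Distance = |w · n| / |n| = |-74| / √932 ≈ 2.42.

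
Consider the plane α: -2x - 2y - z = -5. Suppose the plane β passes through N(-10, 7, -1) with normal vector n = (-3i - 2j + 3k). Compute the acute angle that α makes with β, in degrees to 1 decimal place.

60.2

β: n·r = n·N gives -3x - 2y + 3z = 13.
cos θ = |n₁·n₂| / (|n₁||n₂|) = |7| / (√9 · √22).
θ = arccos(0.49747) ≈ 60.2°.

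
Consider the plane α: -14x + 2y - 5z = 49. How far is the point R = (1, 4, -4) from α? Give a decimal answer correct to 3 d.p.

n·R − d = (-14)·(1) + (2)·(4) + (-5)·(-4) − 49 = -35; |n| = √225.
Distance = |-35| / √225 = 35/√225 ≈ 2.333.

2.333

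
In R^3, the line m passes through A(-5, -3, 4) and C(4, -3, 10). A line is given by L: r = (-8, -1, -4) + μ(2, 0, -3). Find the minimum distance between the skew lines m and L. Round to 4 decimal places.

A direction vector for m is C − A = (9, 0, 6).
Common perpendicular direction n = (9, 0, 6) × (2, 0, -3) = (0, 39, 0).
With w = (-8, -1, -4) − (-5, -3, 4) = (-3, 2, -8), w · n = 78.
Distance = |w · n| / |n| = |78| / √1521 ≈ 2.0000.

2.0000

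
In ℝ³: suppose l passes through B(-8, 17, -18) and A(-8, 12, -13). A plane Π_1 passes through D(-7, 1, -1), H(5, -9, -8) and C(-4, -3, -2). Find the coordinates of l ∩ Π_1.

(-8, -3, 2)

A direction vector for l is A − B = (0, -5, 5).
DH = (12, -10, -7), DC = (3, -4, -1); a normal to Π_1 is DH × DC = (-18, -9, -18).
Using D: Π_1 has equation -18x - 9y - 18z = 135.
Substitute r = (-8, 17, -18) + t(0, -5, 5) into the plane: 315 + (-45)t = 135, so t = 4.
Intersection: (-8, 17, -18) + 4·(0, -5, 5) = (-8, -3, 2).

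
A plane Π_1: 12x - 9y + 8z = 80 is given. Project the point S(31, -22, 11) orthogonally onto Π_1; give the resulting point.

Foot = S − λn with λ = (n·S − d)/|n|² = (658 − 80)/289 = 2.
Foot = (31, -22, 11) − 2·(12, -9, 8) = (7, -4, -5).

(7, -4, -5)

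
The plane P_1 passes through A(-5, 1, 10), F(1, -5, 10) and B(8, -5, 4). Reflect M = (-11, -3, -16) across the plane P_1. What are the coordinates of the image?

AF = (6, -6, 0), AB = (13, -6, -6); a normal to P_1 is AF × AB = (36, 36, 42).
Using A: P_1 has equation 36x + 36y + 42z = 276.
λ = (n·M − d)/|n|² = (-1176 − 276)/4356 = -1/3.
Reflection = M − 2λn = (-11, -3, -16) − (-2/3)·(36, 36, 42) = (13, 21, 12).

(13, 21, 12)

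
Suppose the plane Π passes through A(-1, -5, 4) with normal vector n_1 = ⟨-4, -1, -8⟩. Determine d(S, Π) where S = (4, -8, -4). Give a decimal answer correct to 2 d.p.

Π: n_1·r = n_1·A gives -4x - y - 8z = -23.
n·S − d = (-4)·(4) + (-1)·(-8) + (-8)·(-4) − (-23) = 47; |n| = √81.
Distance = |47| / √81 = 47/√81 ≈ 5.22.

5.22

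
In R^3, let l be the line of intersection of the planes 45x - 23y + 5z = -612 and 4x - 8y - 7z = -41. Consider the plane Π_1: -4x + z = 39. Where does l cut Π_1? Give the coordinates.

Direction of l: (45, -23, 5) × (4, -8, -7) = (201, 335, -268).
A point on l: solving the two plane equations with x = -20 gives (-20, -11, 7).
Substitute r = (-20, -11, 7) + t(201, 335, -268) into the plane: 87 + (-1072)t = 39, so t = 3/67.
Intersection: (-20, -11, 7) + (3/67)·(201, 335, -268) = (-11, 4, -5).

(-11, 4, -5)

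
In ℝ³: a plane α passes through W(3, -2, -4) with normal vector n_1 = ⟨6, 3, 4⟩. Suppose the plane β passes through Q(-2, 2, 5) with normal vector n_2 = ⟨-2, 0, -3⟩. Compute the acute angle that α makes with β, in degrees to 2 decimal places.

31.54

α: n_1·r = n_1·W gives 6x + 3y + 4z = -4.
β: n_2·r = n_2·Q gives -2x - 3z = -11.
cos θ = |n₁·n₂| / (|n₁||n₂|) = |-24| / (√61 · √13).
θ = arccos(0.85226) ≈ 31.54°.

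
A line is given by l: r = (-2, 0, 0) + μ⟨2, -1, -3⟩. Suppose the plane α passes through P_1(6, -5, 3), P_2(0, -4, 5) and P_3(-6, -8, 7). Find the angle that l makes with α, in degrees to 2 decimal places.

36.27

P_1P_2 = (-6, 1, 2), P_1P_3 = (-12, -3, 4); a normal to α is P_1P_2 × P_1P_3 = (10, 0, 30).
Using P_1: α has equation 10x + 30z = 150.
sin θ = |n·v| / (|n||v|) = |-70| / (√1000 · √14) = 0.59161.
θ ≈ 36.27°.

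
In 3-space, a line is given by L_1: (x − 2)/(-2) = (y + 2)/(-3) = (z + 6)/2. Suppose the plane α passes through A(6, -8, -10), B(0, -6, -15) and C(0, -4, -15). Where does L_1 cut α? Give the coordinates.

L_1 has direction (-2, -3, 2) through (2, -2, -6).
AB = (-6, 2, -5), AC = (-6, 4, -5); a normal to α is AB × AC = (10, 0, -12).
Using A: α has equation 10x - 12z = 180.
Substitute r = (2, -2, -6) + t(-2, -3, 2) into the plane: 92 + (-44)t = 180, so t = -2.
Intersection: (2, -2, -6) + (-2)·(-2, -3, 2) = (6, 4, -10).

(6, 4, -10)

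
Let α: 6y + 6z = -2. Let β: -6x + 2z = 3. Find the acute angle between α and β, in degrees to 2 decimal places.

77.08

cos θ = |n₁·n₂| / (|n₁||n₂|) = |12| / (√72 · √40).
θ = arccos(0.22361) ≈ 77.08°.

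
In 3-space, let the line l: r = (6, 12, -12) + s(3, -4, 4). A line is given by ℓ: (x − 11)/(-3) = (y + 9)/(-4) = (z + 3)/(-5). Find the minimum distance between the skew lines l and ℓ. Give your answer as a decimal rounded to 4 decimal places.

ℓ has direction (-3, -4, -5) through (11, -9, -3).
Common perpendicular direction n = (3, -4, 4) × (-3, -4, -5) = (36, 3, -24).
With w = (11, -9, -3) − (6, 12, -12) = (5, -21, 9), w · n = -99.
Distance = |w · n| / |n| = |-99| / √1881 ≈ 2.2827.

2.2827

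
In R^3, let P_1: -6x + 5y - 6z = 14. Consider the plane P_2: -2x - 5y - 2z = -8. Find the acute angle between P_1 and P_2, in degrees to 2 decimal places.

88.99

cos θ = |n₁·n₂| / (|n₁||n₂|) = |-1| / (√97 · √33).
θ = arccos(0.01767) ≈ 88.99°.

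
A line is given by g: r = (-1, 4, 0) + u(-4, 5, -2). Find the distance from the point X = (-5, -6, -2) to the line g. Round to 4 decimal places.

Taking (-1, 4, 0) on g with direction v = (-4, 5, -2): w = X − (-1, 4, 0) = (-4, -10, -2), and w × v = (30, 0, -60).
Distance = |w × v| / |v| = √4500 / √45 ≈ 10.0000.

10.0000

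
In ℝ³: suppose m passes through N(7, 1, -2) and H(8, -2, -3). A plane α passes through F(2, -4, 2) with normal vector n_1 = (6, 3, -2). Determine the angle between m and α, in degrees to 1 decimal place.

A direction vector for m is H − N = (1, -3, -1).
α: n_1·r = n_1·F gives 6x + 3y - 2z = -4.
sin θ = |n·v| / (|n||v|) = |-1| / (√49 · √11) = 0.04307.
θ ≈ 2.5°.

2.5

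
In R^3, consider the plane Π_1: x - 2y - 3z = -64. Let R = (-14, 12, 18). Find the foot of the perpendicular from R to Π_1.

Foot = R − λn with λ = (n·R − d)/|n|² = (-92 − (-64))/14 = -2.
Foot = (-14, 12, 18) − (-2)·(1, -2, -3) = (-12, 8, 12).

(-12, 8, 12)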